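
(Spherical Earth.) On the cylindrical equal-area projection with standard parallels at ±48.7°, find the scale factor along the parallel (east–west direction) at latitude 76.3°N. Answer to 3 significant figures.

Cylindrical equal-area (φ₀ = 48.7°): h = cos φ / cos 48.7° along meridians, k = cos 48.7° / cos φ along parallels; h·k = 1.
k = cos 48.7° / cos 76.3° = 0.6600/0.2368 = 2.787.

2.79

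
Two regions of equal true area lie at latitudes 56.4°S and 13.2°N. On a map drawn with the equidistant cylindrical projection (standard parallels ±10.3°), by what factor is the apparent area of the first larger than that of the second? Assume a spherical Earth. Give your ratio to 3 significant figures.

In the equirectangular projection with standard parallel φ₀ = 10.3° (x = Rλ cos φ₀, y = Rφ), meridians are true-scale (h = 1) and the parallel scale is k = cos φ₀ / cos φ.
Areal scale at 56.4°: h·k = 1.000 × 1.778 = 1.778.
Areal scale at 13.2°: h·k = 1.000 × 1.011 = 1.011.
Ratio = 1.778/1.011 ≈ 1.76.

1.76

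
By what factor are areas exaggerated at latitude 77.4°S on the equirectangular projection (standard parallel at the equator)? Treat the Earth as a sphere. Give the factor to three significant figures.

Plate carrée maps x = Rλ, y = Rφ. The meridian scale is h = 1 and the parallel scale is k = 1/cos φ = sec φ.
Areal scale = h·k = 1 × sec φ; at 77.4°, h = 1.000, k = 4.584, so h·k = 4.584.

4.58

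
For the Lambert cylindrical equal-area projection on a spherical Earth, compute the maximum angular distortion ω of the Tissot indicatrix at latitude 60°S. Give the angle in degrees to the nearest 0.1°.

The Lambert cylindrical equal-area projection is the cylindrical equal-area projection with its standard parallel at the equator (φ₀ = 0). For cylindrical equal-area with standard parallel φ₀, h = cos φ / cos φ₀ and k = cos φ₀ / cos φ, so h·k = 1.
At 60°: h = 0.5000, k = 2.000; principal scales a = 2.000, b = 0.5000.
sin(ω/2) = (a − b)/(a + b) = 1.500/2.500 = 0.6000, so ω = 2 arcsin(0.6000) ≈ 73.7°.

73.7°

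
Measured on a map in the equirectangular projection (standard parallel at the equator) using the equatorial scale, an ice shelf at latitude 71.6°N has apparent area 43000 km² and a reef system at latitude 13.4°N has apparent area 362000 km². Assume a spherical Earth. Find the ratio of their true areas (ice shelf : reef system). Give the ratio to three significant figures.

Plate carrée has h = 1 and k = sec φ, giving areal scale sec φ; true area = (apparent area) · cos φ.
True area of ice shelf: 43000 × cos(71.6°) = 43000 × 0.3156 = 13570 km².
True area of reef system: 362000 × cos(13.4°) = 362000 × 0.9728 = 352100 km².
Ratio = 13570 / 352100 ≈ 0.0385.

0.0385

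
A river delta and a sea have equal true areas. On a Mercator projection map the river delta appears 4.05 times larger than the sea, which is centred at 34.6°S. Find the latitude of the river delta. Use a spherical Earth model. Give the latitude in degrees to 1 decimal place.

On Mercator, (apparent₁)/(apparent₂) = sec²φ₁ / sec²φ₂ when true areas are equal.
cos²φ₂ / cos²φ₁ = 4.05  ⇒  cos φ₁ = cos 34.6° / √4.05 = 0.8231/2.012 = 0.4090.
φ₁ = arccos(0.4090) ≈ 65.9°.

65.9°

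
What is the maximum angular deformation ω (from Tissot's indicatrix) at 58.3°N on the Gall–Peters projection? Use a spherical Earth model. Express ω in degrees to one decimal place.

33.5°

Gall–Peters is a cylindrical equal-area projection with standard parallels at ±45°. Cylindrical equal-area (φ₀ = 45°): h = cos φ / cos 45° along meridians, k = cos 45° / cos φ along parallels; h·k = 1.
At 58.3°: h = 0.7431, k = 1.346; principal scales a = 1.346, b = 0.7431.
sin(ω/2) = (a − b)/(a + b) = 0.6025/2.089 = 0.2885, so ω = 2 arcsin(0.2885) ≈ 33.5°.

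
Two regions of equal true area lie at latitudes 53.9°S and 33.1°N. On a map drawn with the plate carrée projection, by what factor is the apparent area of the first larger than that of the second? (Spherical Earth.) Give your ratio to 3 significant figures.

Plate carrée maps x = Rλ, y = Rφ. The meridian scale is h = 1 and the parallel scale is k = 1/cos φ = sec φ.
Areal scale at 53.9°: h·k = 1.000 × 1.697 = 1.697.
Areal scale at 33.1°: h·k = 1.000 × 1.194 = 1.194.
Ratio = 1.697/1.194 ≈ 1.42.

1.42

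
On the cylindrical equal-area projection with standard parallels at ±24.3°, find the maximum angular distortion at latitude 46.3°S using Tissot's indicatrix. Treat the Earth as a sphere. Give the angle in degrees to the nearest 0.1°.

A cylindrical equal-area projection with standard parallel φ₀ has meridian scale h = cos φ / cos φ₀ and parallel scale k = cos φ₀ / cos φ (so areas are preserved, h·k = 1).
At 46.3°: h = 0.7580, k = 1.319; principal scales a = 1.319, b = 0.7580.
sin(ω/2) = (a − b)/(a + b) = 0.5611/2.077 = 0.2701, so ω = 2 arcsin(0.2701) ≈ 31.3°.

31.3°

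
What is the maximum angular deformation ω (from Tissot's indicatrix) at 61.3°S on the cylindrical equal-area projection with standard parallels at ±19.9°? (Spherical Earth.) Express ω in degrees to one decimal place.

A cylindrical equal-area projection with standard parallel φ₀ has meridian scale h = cos φ / cos φ₀ and parallel scale k = cos φ₀ / cos φ (so areas are preserved, h·k = 1).
At 61.3°: h = 0.5107, k = 1.958; principal scales a = 1.958, b = 0.5107.
sin(ω/2) = (a − b)/(a + b) = 1.447/2.469 = 0.5863, so ω = 2 arcsin(0.5863) ≈ 71.8°.

71.8°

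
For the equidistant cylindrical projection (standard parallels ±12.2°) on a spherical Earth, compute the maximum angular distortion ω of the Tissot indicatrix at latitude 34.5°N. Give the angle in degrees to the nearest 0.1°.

9.8°

With standard parallel φ₀ = 12.2°, the equirectangular projection gives x = Rλ cos φ₀, y = Rφ, so h = 1 and k = cos 12.2° / cos φ.
At 34.5°: h = 1.000, k = 1.186; principal scales a = 1.186, b = 1.000.
sin(ω/2) = (a − b)/(a + b) = 0.1860/2.186 = 0.08509, so ω = 2 arcsin(0.08509) ≈ 9.8°.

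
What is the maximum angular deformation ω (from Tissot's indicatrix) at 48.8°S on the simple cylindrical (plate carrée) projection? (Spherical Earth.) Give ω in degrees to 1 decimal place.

In the plate carrée (x = Rλ, y = Rφ), meridians are true-scale (h = 1) and parallels are stretched by k = sec φ.
At 48.8°: h = 1.000, k = 1.518; principal scales a = 1.518, b = 1.000.
sin(ω/2) = (a − b)/(a + b) = 0.5182/2.518 = 0.2058, so ω = 2 arcsin(0.2058) ≈ 23.7°.

23.7°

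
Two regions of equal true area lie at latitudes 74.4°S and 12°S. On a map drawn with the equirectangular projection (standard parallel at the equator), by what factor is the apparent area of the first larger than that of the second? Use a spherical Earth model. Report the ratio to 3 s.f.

3.64

Plate carrée maps x = Rλ, y = Rφ. The meridian scale is h = 1 and the parallel scale is k = 1/cos φ = sec φ.
Areal scale at 74.4°: h·k = 1.000 × 3.719 = 3.719.
Areal scale at 12°: h·k = 1.000 × 1.022 = 1.022.
Ratio = 3.719/1.022 ≈ 3.64.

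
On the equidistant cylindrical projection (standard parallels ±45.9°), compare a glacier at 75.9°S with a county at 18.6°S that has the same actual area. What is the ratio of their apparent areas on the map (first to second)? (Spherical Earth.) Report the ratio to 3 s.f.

In the equirectangular projection with standard parallel φ₀ = 45.9° (x = Rλ cos φ₀, y = Rφ), meridians are true-scale (h = 1) and the parallel scale is k = cos φ₀ / cos φ.
Areal scale at 75.9°: h·k = 1.000 × 2.857 = 2.857.
Areal scale at 18.6°: h·k = 1.000 × 0.7343 = 0.7343.
Ratio = 2.857/0.7343 ≈ 3.89.

3.89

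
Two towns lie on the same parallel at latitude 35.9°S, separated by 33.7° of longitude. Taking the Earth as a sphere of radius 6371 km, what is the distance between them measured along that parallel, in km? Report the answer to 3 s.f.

3040 km

Arc length along a parallel = R cos φ · Δλ (with Δλ in radians).
= 6371 × cos 35.9° × (33.7° × π/180) = 6371 × 0.8100 × 0.5882 ≈ 3040 km.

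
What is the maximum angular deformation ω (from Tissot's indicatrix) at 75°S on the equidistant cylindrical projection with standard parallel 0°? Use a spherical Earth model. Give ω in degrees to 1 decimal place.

72.1°

In the plate carrée (x = Rλ, y = Rφ), meridians are true-scale (h = 1) and parallels are stretched by k = sec φ.
At 75°: h = 1.000, k = 3.864; principal scales a = 3.864, b = 1.000.
sin(ω/2) = (a − b)/(a + b) = 2.864/4.864 = 0.5888, so ω = 2 arcsin(0.5888) ≈ 72.1°.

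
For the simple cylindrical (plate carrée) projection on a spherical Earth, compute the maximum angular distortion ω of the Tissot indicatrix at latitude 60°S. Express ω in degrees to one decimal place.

In the plate carrée (x = Rλ, y = Rφ), meridians are true-scale (h = 1) and parallels are stretched by k = sec φ.
At 60°: h = 1.000, k = 2.000; principal scales a = 2.000, b = 1.000.
sin(ω/2) = (a − b)/(a + b) = 1.0000/3.000 = 0.3333, so ω = 2 arcsin(0.3333) ≈ 38.9°.

38.9°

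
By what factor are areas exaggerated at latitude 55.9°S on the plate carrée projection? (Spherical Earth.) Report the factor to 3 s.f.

1.78

In the plate carrée (x = Rλ, y = Rφ), meridians are true-scale (h = 1) and parallels are stretched by k = sec φ.
Areal scale = h·k = 1 × sec φ; at 55.9°, h = 1.000, k = 1.784, so h·k = 1.784.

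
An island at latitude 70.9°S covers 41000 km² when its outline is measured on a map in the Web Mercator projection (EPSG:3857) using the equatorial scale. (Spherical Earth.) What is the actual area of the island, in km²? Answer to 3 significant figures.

The Mercator projection is conformal; its linear scale factor is the same in every direction and equals sec φ = 1/cos φ.
Areal scale = k² = sec²φ = 1/cos²(70.9°) = 1/0.3272² = 9.340.
True area = apparent / (areal scale) = 41000 / 9.340 ≈ 4390 km².

4390 km²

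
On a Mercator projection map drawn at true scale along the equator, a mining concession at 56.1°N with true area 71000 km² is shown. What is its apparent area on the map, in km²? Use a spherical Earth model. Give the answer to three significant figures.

For Mercator, h = k = sec φ (a conformal cylindrical projection has a single point scale, 1/cos φ).
Areal scale = k² = sec²φ = 1/cos²(56.1°) = 1/0.5577² = 3.215.
Apparent area = 71000 × 3.215 ≈ 228000 km².

228000 km²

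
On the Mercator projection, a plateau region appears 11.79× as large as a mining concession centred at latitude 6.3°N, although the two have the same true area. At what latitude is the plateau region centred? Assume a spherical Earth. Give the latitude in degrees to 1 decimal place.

On Mercator, (apparent₁)/(apparent₂) = sec²φ₁ / sec²φ₂ when true areas are equal.
cos²φ₂ / cos²φ₁ = 11.79  ⇒  cos φ₁ = cos 6.3° / √11.79 = 0.9940/3.434 = 0.2895.
φ₁ = arccos(0.2895) ≈ 73.2°.

73.2°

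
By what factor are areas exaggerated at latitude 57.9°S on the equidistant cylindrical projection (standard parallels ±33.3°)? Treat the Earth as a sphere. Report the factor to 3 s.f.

1.57

In the equirectangular projection with standard parallel φ₀ = 33.3° (x = Rλ cos φ₀, y = Rφ), meridians are true-scale (h = 1) and the parallel scale is k = cos φ₀ / cos φ.
Areal scale = h·k = 1 × cos φ₀ / cos φ; at 57.9°, h = 1.000, k = 1.573, so h·k = 1.573.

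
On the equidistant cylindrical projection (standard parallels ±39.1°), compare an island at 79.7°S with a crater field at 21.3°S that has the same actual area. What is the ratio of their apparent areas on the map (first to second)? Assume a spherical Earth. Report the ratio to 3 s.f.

5.21

The equidistant cylindrical projection with φ₀ = 39.1° has h = 1 (meridians true) and k = cos φ₀ / cos φ along parallels.
Areal scale at 79.7°: h·k = 1.000 × 4.340 = 4.340.
Areal scale at 21.3°: h·k = 1.000 × 0.8329 = 0.8329.
Ratio = 4.340/0.8329 ≈ 5.21.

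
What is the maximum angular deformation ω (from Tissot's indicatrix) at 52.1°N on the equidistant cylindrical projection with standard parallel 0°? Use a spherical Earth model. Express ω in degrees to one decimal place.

27.6°

In the plate carrée (x = Rλ, y = Rφ), meridians are true-scale (h = 1) and parallels are stretched by k = sec φ.
At 52.1°: h = 1.000, k = 1.628; principal scales a = 1.628, b = 1.000.
sin(ω/2) = (a − b)/(a + b) = 0.6279/2.628 = 0.2389, so ω = 2 arcsin(0.2389) ≈ 27.6°.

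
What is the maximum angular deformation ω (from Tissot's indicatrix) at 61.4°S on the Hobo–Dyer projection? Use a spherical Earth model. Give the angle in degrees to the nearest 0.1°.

Hobo–Dyer is a cylindrical equal-area projection with standard parallels at ±37.5°. For cylindrical equal-area with standard parallel φ₀, h = cos φ / cos φ₀ and k = cos φ₀ / cos φ, so h·k = 1.
At 61.4°: h = 0.6034, k = 1.657; principal scales a = 1.657, b = 0.6034.
sin(ω/2) = (a − b)/(a + b) = 1.054/2.261 = 0.4662, so ω = 2 arcsin(0.4662) ≈ 55.6°.

55.6°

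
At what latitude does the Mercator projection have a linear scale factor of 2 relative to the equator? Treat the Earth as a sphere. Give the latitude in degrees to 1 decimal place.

Mercator scale is k = sec φ = 1/cos φ.
1/cos φ = 2  ⇒  cos φ = 0.5000  ⇒  φ = arccos(0.5000) ≈ 60.0°.

60.0°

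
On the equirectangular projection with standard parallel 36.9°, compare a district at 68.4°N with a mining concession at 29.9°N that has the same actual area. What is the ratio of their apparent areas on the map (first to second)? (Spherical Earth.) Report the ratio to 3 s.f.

With standard parallel φ₀ = 36.9°, the equirectangular projection gives x = Rλ cos φ₀, y = Rφ, so h = 1 and k = cos 36.9° / cos φ.
Areal scale at 68.4°: h·k = 1.000 × 2.172 = 2.172.
Areal scale at 29.9°: h·k = 1.000 × 0.9225 = 0.9225.
Ratio = 2.172/0.9225 ≈ 2.35.

2.35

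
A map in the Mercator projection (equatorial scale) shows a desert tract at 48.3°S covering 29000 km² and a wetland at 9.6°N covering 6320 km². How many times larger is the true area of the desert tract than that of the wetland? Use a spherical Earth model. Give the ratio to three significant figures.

On Mercator the areal scale is sec²φ, so true area = apparent × cos²φ.
True area of desert tract: 29000 × cos²(48.3°) = 29000 × 0.4425 = 12830 km².
True area of wetland: 6320 × cos²(9.6°) = 6320 × 0.9722 = 6144 km².
Ratio = 12830 / 6144 ≈ 2.09.

2.09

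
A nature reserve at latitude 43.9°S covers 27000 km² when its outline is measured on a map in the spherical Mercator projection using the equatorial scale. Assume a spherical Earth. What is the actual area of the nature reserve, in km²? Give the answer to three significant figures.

14000 km²

Mercator is conformal, so the point scale is isotropic: h = k = sec φ = 1/cos φ.
Areal scale = k² = sec²φ = 1/cos²(43.9°) = 1/0.7206² = 1.926.
True area = apparent / (areal scale) = 27000 / 1.926 ≈ 14000 km².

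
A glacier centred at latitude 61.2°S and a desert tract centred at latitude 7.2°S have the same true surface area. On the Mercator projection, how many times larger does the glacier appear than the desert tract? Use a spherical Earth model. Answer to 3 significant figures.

4.24

Mercator areal scale is sec²φ.
At 61.2°: sec²(61.2°) = 1/0.4818² = 4.309.
At 7.2°: sec²(7.2°) = 1/0.9921² = 1.016.
Ratio = 4.309/1.016 = cos²(7.2°)/cos²(61.2°) ≈ 4.24.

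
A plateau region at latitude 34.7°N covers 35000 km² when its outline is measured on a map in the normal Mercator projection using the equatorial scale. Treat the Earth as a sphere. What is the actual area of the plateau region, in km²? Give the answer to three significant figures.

Mercator is conformal, so the point scale is isotropic: h = k = sec φ = 1/cos φ.
Areal scale = k² = sec²φ = 1/cos²(34.7°) = 1/0.8221² = 1.479.
True area = apparent / (areal scale) = 35000 / 1.479 ≈ 23700 km².

23700 km²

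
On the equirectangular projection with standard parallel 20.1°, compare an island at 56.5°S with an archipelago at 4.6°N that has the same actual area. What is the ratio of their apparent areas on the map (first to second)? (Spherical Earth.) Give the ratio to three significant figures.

1.81

In the equirectangular projection with standard parallel φ₀ = 20.1° (x = Rλ cos φ₀, y = Rφ), meridians are true-scale (h = 1) and the parallel scale is k = cos φ₀ / cos φ.
Areal scale at 56.5°: h·k = 1.000 × 1.701 = 1.701.
Areal scale at 4.6°: h·k = 1.000 × 0.9421 = 0.9421.
Ratio = 1.701/0.9421 ≈ 1.81.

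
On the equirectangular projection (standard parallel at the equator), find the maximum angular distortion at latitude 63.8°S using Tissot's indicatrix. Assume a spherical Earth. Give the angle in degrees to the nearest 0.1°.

45.6°

For the equirectangular projection with φ₀ = 0 (plate carrée), h = 1 along meridians and k = sec φ along parallels.
At 63.8°: h = 1.000, k = 2.265; principal scales a = 2.265, b = 1.000.
sin(ω/2) = (a − b)/(a + b) = 1.265/3.265 = 0.3874, so ω = 2 arcsin(0.3874) ≈ 45.6°.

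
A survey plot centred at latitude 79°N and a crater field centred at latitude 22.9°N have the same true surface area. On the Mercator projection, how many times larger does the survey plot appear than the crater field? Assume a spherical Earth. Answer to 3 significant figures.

23.3

On Mercator, area is exaggerated by sec²φ = 1/cos²φ.
At 79°: sec²(79°) = 1/0.1908² = 27.47.
At 22.9°: sec²(22.9°) = 1/0.9212² = 1.178.
Ratio = 27.47/1.178 = cos²(22.9°)/cos²(79°) ≈ 23.3.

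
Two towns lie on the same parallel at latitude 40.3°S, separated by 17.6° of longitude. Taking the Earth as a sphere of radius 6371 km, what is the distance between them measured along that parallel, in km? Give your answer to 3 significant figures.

1490 km

Arc length along a parallel = R cos φ · Δλ (with Δλ in radians).
= 6371 × cos 40.3° × (17.6° × π/180) = 6371 × 0.7627 × 0.3072 ≈ 1490 km.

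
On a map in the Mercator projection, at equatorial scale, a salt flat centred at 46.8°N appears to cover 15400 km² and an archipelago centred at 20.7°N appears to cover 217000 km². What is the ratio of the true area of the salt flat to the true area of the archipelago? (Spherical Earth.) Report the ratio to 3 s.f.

0.0380

On Mercator the areal scale is sec²φ, so true area = apparent × cos²φ.
True area of salt flat: 15400 × cos²(46.8°) = 15400 × 0.4686 = 7217 km².
True area of archipelago: 217000 × cos²(20.7°) = 217000 × 0.8751 = 189900 km².
Ratio = 7217 / 189900 ≈ 0.0380.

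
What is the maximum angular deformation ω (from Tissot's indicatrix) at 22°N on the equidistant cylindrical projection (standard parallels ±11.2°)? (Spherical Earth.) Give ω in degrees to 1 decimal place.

3.2°

In the equirectangular projection with standard parallel φ₀ = 11.2° (x = Rλ cos φ₀, y = Rφ), meridians are true-scale (h = 1) and the parallel scale is k = cos φ₀ / cos φ.
At 22°: h = 1.000, k = 1.058; principal scales a = 1.058, b = 1.000.
sin(ω/2) = (a − b)/(a + b) = 0.05799/2.058 = 0.02818, so ω = 2 arcsin(0.02818) ≈ 3.2°.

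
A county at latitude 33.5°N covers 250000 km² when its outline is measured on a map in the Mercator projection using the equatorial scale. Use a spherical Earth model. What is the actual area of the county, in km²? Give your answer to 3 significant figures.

For Mercator, h = k = sec φ (a conformal cylindrical projection has a single point scale, 1/cos φ).
Areal scale = k² = sec²φ = 1/cos²(33.5°) = 1/0.8339² = 1.438.
True area = apparent / (areal scale) = 250000 / 1.438 ≈ 174000 km².

174000 km²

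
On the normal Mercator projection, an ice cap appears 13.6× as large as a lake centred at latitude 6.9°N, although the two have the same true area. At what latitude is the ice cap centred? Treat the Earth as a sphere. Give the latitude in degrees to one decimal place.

Mercator areal scale is sec²φ, so apparent-area ratio = sec²φ₁ / sec²φ₂ = cos²φ₂ / cos²φ₁.
cos²φ₂ / cos²φ₁ = 13.6  ⇒  cos φ₁ = cos 6.9° / √13.6 = 0.9928/3.688 = 0.2692.
φ₁ = arccos(0.2692) ≈ 74.4°.

74.4°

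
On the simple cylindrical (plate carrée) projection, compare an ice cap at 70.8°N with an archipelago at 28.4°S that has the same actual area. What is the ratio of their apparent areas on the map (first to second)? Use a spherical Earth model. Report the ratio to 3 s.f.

2.67

In the plate carrée (x = Rλ, y = Rφ), meridians are true-scale (h = 1) and parallels are stretched by k = sec φ.
Areal scale at 70.8°: h·k = 1.000 × 3.041 = 3.041.
Areal scale at 28.4°: h·k = 1.000 × 1.137 = 1.137.
Ratio = 3.041/1.137 ≈ 2.67.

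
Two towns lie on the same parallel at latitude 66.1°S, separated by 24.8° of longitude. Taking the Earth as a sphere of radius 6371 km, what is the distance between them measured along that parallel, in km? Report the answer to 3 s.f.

Arc length along a parallel = R cos φ · Δλ (with Δλ in radians).
= 6371 × cos 66.1° × (24.8° × π/180) = 6371 × 0.4051 × 0.4328 ≈ 1120 km.

1120 km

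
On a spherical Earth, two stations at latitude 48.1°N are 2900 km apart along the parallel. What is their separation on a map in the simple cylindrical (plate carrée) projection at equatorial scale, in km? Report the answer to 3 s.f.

4340 km

For the equirectangular projection with φ₀ = 0 (plate carrée), h = 1 along meridians and k = sec φ along parallels.
Along the parallel, k = sec 48.1° = 1/0.6678 = 1.497.
Map distance = 2900 × 1.497 ≈ 4340 km.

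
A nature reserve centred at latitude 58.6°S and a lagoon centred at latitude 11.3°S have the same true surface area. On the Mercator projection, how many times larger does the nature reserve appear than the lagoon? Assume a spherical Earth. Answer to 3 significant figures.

3.54

Mercator is conformal with k = sec φ, so areal scale = k² = sec²φ.
At 58.6°: sec²(58.6°) = 1/0.5210² = 3.684.
At 11.3°: sec²(11.3°) = 1/0.9806² = 1.040.
Ratio = 3.684/1.040 = cos²(11.3°)/cos²(58.6°) ≈ 3.54.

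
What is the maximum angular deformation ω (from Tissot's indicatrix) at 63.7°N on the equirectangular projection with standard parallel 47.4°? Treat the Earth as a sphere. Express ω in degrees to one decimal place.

The equidistant cylindrical projection with φ₀ = 47.4° has h = 1 (meridians true) and k = cos φ₀ / cos φ along parallels.
At 63.7°: h = 1.000, k = 1.528; principal scales a = 1.528, b = 1.000.
sin(ω/2) = (a − b)/(a + b) = 0.5277/2.528 = 0.2088, so ω = 2 arcsin(0.2088) ≈ 24.1°.

24.1°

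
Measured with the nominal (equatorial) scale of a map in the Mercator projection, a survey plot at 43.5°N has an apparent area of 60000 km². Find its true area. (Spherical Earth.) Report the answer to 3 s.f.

The Mercator projection is conformal; its linear scale factor is the same in every direction and equals sec φ = 1/cos φ.
Areal scale = k² = sec²φ = 1/cos²(43.5°) = 1/0.7254² = 1.901.
True area = apparent / (areal scale) = 60000 / 1.901 ≈ 31600 km².

31600 km²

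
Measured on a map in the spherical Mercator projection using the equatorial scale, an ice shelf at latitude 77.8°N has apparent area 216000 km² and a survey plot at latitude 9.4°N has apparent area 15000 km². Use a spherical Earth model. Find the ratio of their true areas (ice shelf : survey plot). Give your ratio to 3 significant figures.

0.661

On Mercator the areal scale is sec²φ, so true area = apparent × cos²φ.
True area of ice shelf: 216000 × cos²(77.8°) = 216000 × 0.04466 = 9646 km².
True area of survey plot: 15000 × cos²(9.4°) = 15000 × 0.9733 = 14600 km².
Ratio = 9646 / 14600 ≈ 0.661.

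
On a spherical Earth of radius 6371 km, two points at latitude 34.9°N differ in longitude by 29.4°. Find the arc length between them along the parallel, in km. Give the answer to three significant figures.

Arc length along a parallel = R cos φ · Δλ (with Δλ in radians).
= 6371 × cos 34.9° × (29.4° × π/180) = 6371 × 0.8202 × 0.5131 ≈ 2680 km.

2680 km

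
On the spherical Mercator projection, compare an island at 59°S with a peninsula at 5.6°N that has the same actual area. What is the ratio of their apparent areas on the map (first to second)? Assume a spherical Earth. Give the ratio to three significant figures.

Mercator areal scale is sec²φ.
At 59°: sec²(59°) = 1/0.5150² = 3.770.
At 5.6°: sec²(5.6°) = 1/0.9952² = 1.010.
Ratio = 3.770/1.010 = cos²(5.6°)/cos²(59°) ≈ 3.73.

3.73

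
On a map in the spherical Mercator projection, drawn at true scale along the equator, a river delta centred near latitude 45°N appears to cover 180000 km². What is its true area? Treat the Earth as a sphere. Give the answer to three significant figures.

For Mercator, h = k = sec φ (a conformal cylindrical projection has a single point scale, 1/cos φ).
Areal scale = k² = sec²φ = 1/cos²(45°) = 1/0.7071² = 2.000.
True area = apparent / (areal scale) = 180000 / 2.000 ≈ 90000 km².

90000 km²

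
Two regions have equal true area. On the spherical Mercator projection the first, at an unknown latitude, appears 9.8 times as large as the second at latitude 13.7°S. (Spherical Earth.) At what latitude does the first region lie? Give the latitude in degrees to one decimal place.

Mercator areal scale is sec²φ, so apparent-area ratio = sec²φ₁ / sec²φ₂ = cos²φ₂ / cos²φ₁.
cos²φ₂ / cos²φ₁ = 9.8  ⇒  cos φ₁ = cos 13.7° / √9.8 = 0.9715/3.130 = 0.3103.
φ₁ = arccos(0.3103) ≈ 71.9°.

71.9°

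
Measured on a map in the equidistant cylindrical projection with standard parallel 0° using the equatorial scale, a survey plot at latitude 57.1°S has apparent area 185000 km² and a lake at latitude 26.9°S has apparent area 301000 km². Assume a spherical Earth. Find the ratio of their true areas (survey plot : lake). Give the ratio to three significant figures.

Plate carrée has h = 1 and k = sec φ, giving areal scale sec φ; true area = (apparent area) · cos φ.
True area of survey plot: 185000 × cos(57.1°) = 185000 × 0.5432 = 100500 km².
True area of lake: 301000 × cos(26.9°) = 301000 × 0.8918 = 268400 km².
Ratio = 100500 / 268400 ≈ 0.374.

0.374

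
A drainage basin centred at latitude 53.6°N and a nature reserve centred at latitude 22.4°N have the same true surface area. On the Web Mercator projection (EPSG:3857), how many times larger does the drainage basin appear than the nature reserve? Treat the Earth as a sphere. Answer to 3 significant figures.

2.43

On Mercator, area is exaggerated by sec²φ = 1/cos²φ.
At 53.6°: sec²(53.6°) = 1/0.5934² = 2.840.
At 22.4°: sec²(22.4°) = 1/0.9245² = 1.170.
Ratio = 2.840/1.170 = cos²(22.4°)/cos²(53.6°) ≈ 2.43.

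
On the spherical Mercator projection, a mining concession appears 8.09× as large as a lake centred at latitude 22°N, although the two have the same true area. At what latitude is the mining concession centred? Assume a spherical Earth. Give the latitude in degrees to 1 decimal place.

Mercator areal scale is sec²φ, so apparent-area ratio = sec²φ₁ / sec²φ₂ = cos²φ₂ / cos²φ₁.
cos²φ₂ / cos²φ₁ = 8.09  ⇒  cos φ₁ = cos 22° / √8.09 = 0.9272/2.844 = 0.3260.
φ₁ = arccos(0.3260) ≈ 71.0°.

71.0°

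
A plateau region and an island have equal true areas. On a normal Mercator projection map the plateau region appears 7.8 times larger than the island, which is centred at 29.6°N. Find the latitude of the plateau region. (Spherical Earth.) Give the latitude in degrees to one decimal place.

71.9°

Mercator areal scale is sec²φ, so apparent-area ratio = sec²φ₁ / sec²φ₂ = cos²φ₂ / cos²φ₁.
cos²φ₂ / cos²φ₁ = 7.8  ⇒  cos φ₁ = cos 29.6° / √7.8 = 0.8695/2.793 = 0.3113.
φ₁ = arccos(0.3113) ≈ 71.9°.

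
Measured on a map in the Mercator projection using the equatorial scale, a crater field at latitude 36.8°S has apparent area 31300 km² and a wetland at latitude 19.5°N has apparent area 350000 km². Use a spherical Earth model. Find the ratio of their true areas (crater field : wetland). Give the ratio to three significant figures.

On Mercator the areal scale is sec²φ, so true area = apparent × cos²φ.
True area of crater field: 31300 × cos²(36.8°) = 31300 × 0.6412 = 20070 km².
True area of wetland: 350000 × cos²(19.5°) = 350000 × 0.8886 = 311000 km².
Ratio = 20070 / 311000 ≈ 0.0645.

0.0645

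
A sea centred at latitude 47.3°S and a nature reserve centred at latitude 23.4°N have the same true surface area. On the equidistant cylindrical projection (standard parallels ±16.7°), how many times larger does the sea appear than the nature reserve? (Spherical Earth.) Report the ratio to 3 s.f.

In the equirectangular projection with standard parallel φ₀ = 16.7° (x = Rλ cos φ₀, y = Rφ), meridians are true-scale (h = 1) and the parallel scale is k = cos φ₀ / cos φ.
Areal scale at 47.3°: h·k = 1.000 × 1.412 = 1.412.
Areal scale at 23.4°: h·k = 1.000 × 1.044 = 1.044.
Ratio = 1.412/1.044 ≈ 1.35.

1.35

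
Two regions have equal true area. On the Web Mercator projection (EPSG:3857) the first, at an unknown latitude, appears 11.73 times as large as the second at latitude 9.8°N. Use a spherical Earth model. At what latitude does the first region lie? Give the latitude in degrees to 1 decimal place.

On Mercator, (apparent₁)/(apparent₂) = sec²φ₁ / sec²φ₂ when true areas are equal.
cos²φ₂ / cos²φ₁ = 11.73  ⇒  cos φ₁ = cos 9.8° / √11.73 = 0.9854/3.425 = 0.2877.
φ₁ = arccos(0.2877) ≈ 73.3°.

73.3°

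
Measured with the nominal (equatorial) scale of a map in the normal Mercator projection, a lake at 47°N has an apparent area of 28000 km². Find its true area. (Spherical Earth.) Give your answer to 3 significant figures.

13000 km²

The Mercator projection is conformal; its linear scale factor is the same in every direction and equals sec φ = 1/cos φ.
Areal scale = k² = sec²φ = 1/cos²(47°) = 1/0.6820² = 2.150.
True area = apparent / (areal scale) = 28000 / 2.150 ≈ 13000 km².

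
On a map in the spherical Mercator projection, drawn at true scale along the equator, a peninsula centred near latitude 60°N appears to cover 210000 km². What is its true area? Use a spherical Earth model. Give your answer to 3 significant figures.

52500 km²

Mercator is conformal, so the point scale is isotropic: h = k = sec φ = 1/cos φ.
Areal scale = k² = sec²φ = 1/cos²(60°) = 1/0.5000² = 4.000.
True area = apparent / (areal scale) = 210000 / 4.000 ≈ 52500 km².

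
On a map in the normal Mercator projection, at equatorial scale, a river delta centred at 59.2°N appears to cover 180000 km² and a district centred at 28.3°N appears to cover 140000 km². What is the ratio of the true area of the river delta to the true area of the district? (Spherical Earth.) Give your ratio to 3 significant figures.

0.435

Since Mercator area scale is 1/cos²φ, the true area equals the apparent area multiplied by cos²φ.
True area of river delta: 180000 × cos²(59.2°) = 180000 × 0.2622 = 47190 km².
True area of district: 140000 × cos²(28.3°) = 140000 × 0.7752 = 108500 km².
Ratio = 47190 / 108500 ≈ 0.435.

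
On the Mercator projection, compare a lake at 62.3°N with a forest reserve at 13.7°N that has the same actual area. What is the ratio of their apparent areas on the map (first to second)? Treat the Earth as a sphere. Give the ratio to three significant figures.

Mercator is conformal with k = sec φ, so areal scale = k² = sec²φ.
At 62.3°: sec²(62.3°) = 1/0.4648² = 4.628.
At 13.7°: sec²(13.7°) = 1/0.9715² = 1.059.
Ratio = 4.628/1.059 = cos²(13.7°)/cos²(62.3°) ≈ 4.37.

4.37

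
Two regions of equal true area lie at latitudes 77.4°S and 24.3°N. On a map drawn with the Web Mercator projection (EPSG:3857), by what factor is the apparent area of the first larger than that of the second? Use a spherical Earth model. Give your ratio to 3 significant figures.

Mercator is conformal with k = sec φ, so areal scale = k² = sec²φ.
At 77.4°: sec²(77.4°) = 1/0.2181² = 21.01.
At 24.3°: sec²(24.3°) = 1/0.9114² = 1.204.
Ratio = 21.01/1.204 = cos²(24.3°)/cos²(77.4°) ≈ 17.5.

17.5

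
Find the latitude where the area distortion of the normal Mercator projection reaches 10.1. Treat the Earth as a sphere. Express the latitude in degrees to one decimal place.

71.7°

Mercator areal scale is sec²φ.
sec²φ = 10.1  ⇒  cos²φ = 0.09901  ⇒  cos φ = 0.3147.
φ = arccos(0.3147) ≈ 71.7°.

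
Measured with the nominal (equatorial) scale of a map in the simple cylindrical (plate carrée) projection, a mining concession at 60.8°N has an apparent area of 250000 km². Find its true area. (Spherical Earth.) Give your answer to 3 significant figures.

In the plate carrée (x = Rλ, y = Rφ), meridians are true-scale (h = 1) and parallels are stretched by k = sec φ.
Areal scale = h·k = 1 × sec φ; at 60.8°, h = 1.000, k = 2.050, so h·k = 2.050.
True area = apparent / (areal scale) = 250000 / 2.050 ≈ 122000 km².

122000 km²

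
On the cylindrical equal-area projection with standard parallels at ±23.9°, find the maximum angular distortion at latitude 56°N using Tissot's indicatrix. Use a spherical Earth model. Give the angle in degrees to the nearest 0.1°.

Cylindrical equal-area (φ₀ = 23.9°): h = cos φ / cos 23.9° along meridians, k = cos 23.9° / cos φ along parallels; h·k = 1.
At 56°: h = 0.6116, k = 1.635; principal scales a = 1.635, b = 0.6116.
sin(ω/2) = (a − b)/(a + b) = 1.023/2.247 = 0.4555, so ω = 2 arcsin(0.4555) ≈ 54.2°.

54.2°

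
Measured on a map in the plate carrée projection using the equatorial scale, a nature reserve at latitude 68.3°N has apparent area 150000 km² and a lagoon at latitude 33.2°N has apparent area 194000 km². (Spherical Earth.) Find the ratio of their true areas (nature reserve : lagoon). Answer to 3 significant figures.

On the plate carrée, areal scale = h·k = 1 × sec φ, so true area = apparent × cos φ.
True area of nature reserve: 150000 × cos(68.3°) = 150000 × 0.3697 = 55460 km².
True area of lagoon: 194000 × cos(33.2°) = 194000 × 0.8368 = 162300 km².
Ratio = 55460 / 162300 ≈ 0.342.

0.342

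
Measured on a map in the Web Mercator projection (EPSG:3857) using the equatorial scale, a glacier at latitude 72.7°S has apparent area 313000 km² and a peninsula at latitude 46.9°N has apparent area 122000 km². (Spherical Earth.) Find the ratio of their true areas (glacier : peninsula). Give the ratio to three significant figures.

Since Mercator area scale is 1/cos²φ, the true area equals the apparent area multiplied by cos²φ.
True area of glacier: 313000 × cos²(72.7°) = 313000 × 0.08843 = 27680 km².
True area of peninsula: 122000 × cos²(46.9°) = 122000 × 0.4669 = 56960 km².
Ratio = 27680 / 56960 ≈ 0.486.

0.486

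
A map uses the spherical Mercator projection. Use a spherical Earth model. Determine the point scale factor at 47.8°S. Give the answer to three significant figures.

For Mercator, h = k = sec φ (a conformal cylindrical projection has a single point scale, 1/cos φ).
k = 1/cos 47.8° = 1/0.6717 = 1.489.

1.49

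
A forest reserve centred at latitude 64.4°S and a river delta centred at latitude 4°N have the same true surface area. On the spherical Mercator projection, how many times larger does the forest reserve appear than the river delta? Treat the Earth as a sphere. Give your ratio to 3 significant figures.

Mercator is conformal with k = sec φ, so areal scale = k² = sec²φ.
At 64.4°: sec²(64.4°) = 1/0.4321² = 5.356.
At 4°: sec²(4°) = 1/0.9976² = 1.005.
Ratio = 5.356/1.005 = cos²(4°)/cos²(64.4°) ≈ 5.33.

5.33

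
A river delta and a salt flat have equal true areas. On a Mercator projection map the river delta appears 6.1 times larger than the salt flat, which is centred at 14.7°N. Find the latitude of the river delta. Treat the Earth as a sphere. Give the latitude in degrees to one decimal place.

On Mercator, (apparent₁)/(apparent₂) = sec²φ₁ / sec²φ₂ when true areas are equal.
cos²φ₂ / cos²φ₁ = 6.1  ⇒  cos φ₁ = cos 14.7° / √6.1 = 0.9673/2.470 = 0.3916.
φ₁ = arccos(0.3916) ≈ 66.9°.

66.9°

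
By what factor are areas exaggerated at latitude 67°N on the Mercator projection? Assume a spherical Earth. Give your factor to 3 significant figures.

Mercator is conformal, so the point scale is isotropic: h = k = sec φ = 1/cos φ.
Areal scale = k² = sec²φ = 1/cos²(67°) = 1/0.3907² = 6.550.

6.55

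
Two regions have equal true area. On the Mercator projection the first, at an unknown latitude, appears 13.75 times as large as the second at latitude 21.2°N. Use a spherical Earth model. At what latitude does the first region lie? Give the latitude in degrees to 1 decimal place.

75.4°

Mercator areal scale is sec²φ, so apparent-area ratio = sec²φ₁ / sec²φ₂ = cos²φ₂ / cos²φ₁.
cos²φ₂ / cos²φ₁ = 13.75  ⇒  cos φ₁ = cos 21.2° / √13.75 = 0.9323/3.708 = 0.2514.
φ₁ = arccos(0.2514) ≈ 75.4°.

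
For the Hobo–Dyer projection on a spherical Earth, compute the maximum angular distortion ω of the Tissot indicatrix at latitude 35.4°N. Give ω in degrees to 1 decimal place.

Hobo–Dyer is a cylindrical equal-area projection with standard parallels at ±37.5°. A cylindrical equal-area projection with standard parallel φ₀ has meridian scale h = cos φ / cos φ₀ and parallel scale k = cos φ₀ / cos φ (so areas are preserved, h·k = 1).
At 35.4°: h = 1.027, k = 0.9733; principal scales a = 1.027, b = 0.9733.
sin(ω/2) = (a − b)/(a + b) = 0.05416/2.001 = 0.02707, so ω = 2 arcsin(0.02707) ≈ 3.1°.

3.1°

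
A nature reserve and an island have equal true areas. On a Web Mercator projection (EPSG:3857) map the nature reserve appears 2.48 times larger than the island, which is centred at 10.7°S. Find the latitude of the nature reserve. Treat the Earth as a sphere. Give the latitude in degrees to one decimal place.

For equal true areas on Mercator, apparent areas scale as sec²φ, so the ratio is cos²φ₂ / cos²φ₁.
cos²φ₂ / cos²φ₁ = 2.48  ⇒  cos φ₁ = cos 10.7° / √2.48 = 0.9826/1.575 = 0.6240.
φ₁ = arccos(0.6240) ≈ 51.4°.

51.4°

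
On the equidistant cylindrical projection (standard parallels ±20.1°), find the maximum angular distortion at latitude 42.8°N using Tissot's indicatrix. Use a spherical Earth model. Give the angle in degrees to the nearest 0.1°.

14.1°

In the equirectangular projection with standard parallel φ₀ = 20.1° (x = Rλ cos φ₀, y = Rφ), meridians are true-scale (h = 1) and the parallel scale is k = cos φ₀ / cos φ.
At 42.8°: h = 1.000, k = 1.280; principal scales a = 1.280, b = 1.000.
sin(ω/2) = (a − b)/(a + b) = 0.2799/2.280 = 0.1228, so ω = 2 arcsin(0.1228) ≈ 14.1°.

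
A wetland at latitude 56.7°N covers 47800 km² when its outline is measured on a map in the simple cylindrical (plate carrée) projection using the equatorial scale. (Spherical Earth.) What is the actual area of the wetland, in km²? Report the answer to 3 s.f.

26200 km²

Plate carrée maps x = Rλ, y = Rφ. The meridian scale is h = 1 and the parallel scale is k = 1/cos φ = sec φ.
Areal scale = h·k = 1 × sec φ; at 56.7°, h = 1.000, k = 1.821, so h·k = 1.821.
True area = apparent / (areal scale) = 47800 / 1.821 ≈ 26200 km².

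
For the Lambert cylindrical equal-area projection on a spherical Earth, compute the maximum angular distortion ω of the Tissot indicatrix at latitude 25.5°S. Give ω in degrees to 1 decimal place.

The Lambert cylindrical equal-area projection is the cylindrical equal-area projection with its standard parallel at the equator (φ₀ = 0). For cylindrical equal-area with standard parallel φ₀, h = cos φ / cos φ₀ and k = cos φ₀ / cos φ, so h·k = 1.
At 25.5°: h = 0.9026, k = 1.108; principal scales a = 1.108, b = 0.9026.
sin(ω/2) = (a − b)/(a + b) = 0.2053/2.011 = 0.1021, so ω = 2 arcsin(0.1021) ≈ 11.7°.

11.7°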